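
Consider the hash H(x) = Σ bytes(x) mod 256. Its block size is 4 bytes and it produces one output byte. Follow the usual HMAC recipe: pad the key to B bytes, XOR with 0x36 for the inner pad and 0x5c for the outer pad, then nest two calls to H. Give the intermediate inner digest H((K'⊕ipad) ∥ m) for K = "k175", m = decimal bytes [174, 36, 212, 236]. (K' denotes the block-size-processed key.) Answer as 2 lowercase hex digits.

fa

Key "k175" = 6b 31 37 35 is exactly B = 4 bytes: K' = 6b 31 37 35.
K' ⊕ ipad = 5d 07 01 03.
Inner input = 5d 07 01 03 ∥ ae 24 d4 ec.
Inner hash: sum = 93+7+1+3+174+36+212+236 = 762; mod 256 = 250 → fa.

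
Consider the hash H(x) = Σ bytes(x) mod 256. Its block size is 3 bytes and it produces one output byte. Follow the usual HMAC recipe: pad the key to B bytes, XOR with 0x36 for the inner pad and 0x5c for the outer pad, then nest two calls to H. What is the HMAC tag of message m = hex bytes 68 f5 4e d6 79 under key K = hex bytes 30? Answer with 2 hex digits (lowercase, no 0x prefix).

Key hex bytes 30 is 1 byte ≤ B = 3; zero-pad to 3 bytes: K' = 30 00 00.
K' ⊕ ipad = 06 36 36.  K' ⊕ opad = 6c 5c 5c.
Inner input = (K'⊕ipad) ∥ m = 06 36 36 ∥ 68 f5 4e d6 79.
Inner hash: sum = 6+54+54+104+245+78+214+121 = 876; mod 256 = 108 → 6c.
Outer input = (K'⊕opad) ∥ inner = 6c 5c 5c ∥ 6c.
Outer hash (tag): sum = 108+92+92+108 = 400; mod 256 = 144 → 90.

90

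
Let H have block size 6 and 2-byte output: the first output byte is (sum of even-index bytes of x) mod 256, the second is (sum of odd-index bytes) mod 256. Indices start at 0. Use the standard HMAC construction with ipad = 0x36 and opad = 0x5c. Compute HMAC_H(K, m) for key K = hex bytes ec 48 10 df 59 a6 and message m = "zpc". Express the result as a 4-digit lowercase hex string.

Key hex bytes ec 48 10 df 59 a6 is exactly B = 6 bytes: K' = ec 48 10 df 59 a6.
K' ⊕ ipad = da 7e 26 e9 6f 90.  K' ⊕ opad = b0 14 4c 83 05 fa.
Inner input = (K'⊕ipad) ∥ m = da 7e 26 e9 6f 90 ∥ 7a 70 63.
Inner hash: even-index sum = 588 mod 256 = 76; odd-index sum = 615 mod 256 = 103 → 4c 67.
Outer input = (K'⊕opad) ∥ inner = b0 14 4c 83 05 fa ∥ 4c 67.
Outer hash (tag): even-index sum = 333 mod 256 = 77; odd-index sum = 504 mod 256 = 248 → 4d f8.

4df8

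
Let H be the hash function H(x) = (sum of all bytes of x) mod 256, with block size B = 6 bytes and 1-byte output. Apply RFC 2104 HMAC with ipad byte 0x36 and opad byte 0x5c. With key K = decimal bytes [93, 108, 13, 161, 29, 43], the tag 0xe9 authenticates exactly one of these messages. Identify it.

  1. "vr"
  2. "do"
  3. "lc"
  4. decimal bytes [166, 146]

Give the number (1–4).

2

Key decimal bytes [93, 108, 13, 161, 29, 43] = 5d 6c 0d a1 1d 2b is exactly B = 6 bytes: K' = 5d 6c 0d a1 1d 2b.
K' ⊕ ipad = 6b 5a 3b 97 2b 1d; K' ⊕ opad = 01 30 51 fd 41 77.
m1: inner = H(6b 5a 3b 97 2b 1d 76 72) = c7; tag = H(01 30 51 fd 41 77 c7) = fe
m2: inner = H(6b 5a 3b 97 2b 1d 64 6f) = b2; tag = H(01 30 51 fd 41 77 b2) = e9 ← matches
m3: inner = H(6b 5a 3b 97 2b 1d 6c 63) = ae; tag = H(01 30 51 fd 41 77 ae) = e5
m4: inner = H(6b 5a 3b 97 2b 1d a6 92) = 17; tag = H(01 30 51 fd 41 77 17) = 4e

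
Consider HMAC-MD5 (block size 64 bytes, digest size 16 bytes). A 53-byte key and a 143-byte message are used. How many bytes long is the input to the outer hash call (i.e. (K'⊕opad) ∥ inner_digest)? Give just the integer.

Key is 53 ≤ 64 bytes, zero-padded: |K'| = 64.
Outer input = (K'⊕opad) ∥ H(inner) → 64 + 16 = 80 bytes.

80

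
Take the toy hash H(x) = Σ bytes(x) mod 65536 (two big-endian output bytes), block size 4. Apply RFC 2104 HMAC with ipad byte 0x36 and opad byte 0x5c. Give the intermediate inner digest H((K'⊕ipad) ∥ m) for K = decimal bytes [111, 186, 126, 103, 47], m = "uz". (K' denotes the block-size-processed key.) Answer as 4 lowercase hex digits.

019a

Key decimal bytes [111, 186, 126, 103, 47] = 6f ba 7e 67 2f is 5 bytes > B = 4, so hash it first: H(key) = 02 3d, then zero-pad to 4 bytes: K' = 02 3d 00 00.
K' ⊕ ipad = 34 0b 36 36.
Inner input = 34 0b 36 36 ∥ 75 7a.
Inner hash: sum = 52+11+54+54+117+122 = 410 → 01 9a.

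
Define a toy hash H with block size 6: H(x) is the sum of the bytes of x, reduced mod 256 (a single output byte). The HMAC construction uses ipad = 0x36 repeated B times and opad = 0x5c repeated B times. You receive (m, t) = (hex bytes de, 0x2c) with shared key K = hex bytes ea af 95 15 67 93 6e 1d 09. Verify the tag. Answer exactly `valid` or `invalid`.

valid

Key hex bytes ea af 95 15 67 93 6e 1d 09 is 9 bytes > B = 6, so hash it first: H(key) = d1, then zero-pad to 6 bytes: K' = d1 00 00 00 00 00.
K' ⊕ ipad = e7 36 36 36 36 36; K' ⊕ opad = 8d 5c 5c 5c 5c 5c.
Inner hash: sum = 231+54+54+54+54+54+222 = 723; mod 256 = 211 → d3.
Outer hash (recomputed tag): sum = 141+92+92+92+92+92+211 = 812; mod 256 = 44 → 2c.
Recomputed tag = 2c; claimed = 2c → match.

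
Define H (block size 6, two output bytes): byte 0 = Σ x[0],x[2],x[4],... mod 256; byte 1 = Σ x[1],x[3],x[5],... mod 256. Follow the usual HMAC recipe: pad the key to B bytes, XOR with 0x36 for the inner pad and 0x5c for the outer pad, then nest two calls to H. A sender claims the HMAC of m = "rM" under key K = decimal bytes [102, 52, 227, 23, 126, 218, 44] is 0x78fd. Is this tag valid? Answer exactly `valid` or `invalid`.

Key decimal bytes [102, 52, 227, 23, 126, 218, 44] = 66 34 e3 17 7e da 2c is 7 bytes > B = 6, so hash it first: H(key) = f3 25, then zero-pad to 6 bytes: K' = f3 25 00 00 00 00.
K' ⊕ ipad = c5 13 36 36 36 36; K' ⊕ opad = af 79 5c 5c 5c 5c.
Inner hash: even-index sum = 419 mod 256 = 163; odd-index sum = 204 mod 256 = 204 → a3 cc.
Outer hash (recomputed tag): even-index sum = 522 mod 256 = 10; odd-index sum = 509 mod 256 = 253 → 0a fd.
Recomputed tag = 0afd; claimed = 78fd → mismatch.

invalid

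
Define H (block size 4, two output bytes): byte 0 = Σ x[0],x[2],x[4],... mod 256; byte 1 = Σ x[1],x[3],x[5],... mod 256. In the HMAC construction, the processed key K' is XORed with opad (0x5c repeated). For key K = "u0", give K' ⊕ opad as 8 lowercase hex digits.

Key "u0" = 75 30 is 2 bytes ≤ B = 4; zero-pad to 4 bytes: K' = 75 30 00 00.
XOR each byte with 0x5c: 75⊕5c=29, 30⊕5c=6c, 00⊕5c=5c, 00⊕5c=5c.

296c5c5c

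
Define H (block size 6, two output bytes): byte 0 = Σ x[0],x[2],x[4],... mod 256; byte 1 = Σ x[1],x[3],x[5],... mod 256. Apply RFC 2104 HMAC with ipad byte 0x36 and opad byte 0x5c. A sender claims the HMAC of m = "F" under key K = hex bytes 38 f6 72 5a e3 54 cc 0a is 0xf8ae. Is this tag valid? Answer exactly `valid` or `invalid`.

Key hex bytes 38 f6 72 5a e3 54 cc 0a is 8 bytes > B = 6, so hash it first: H(key) = 59 ae, then zero-pad to 6 bytes: K' = 59 ae 00 00 00 00.
K' ⊕ ipad = 6f 98 36 36 36 36; K' ⊕ opad = 05 f2 5c 5c 5c 5c.
Inner hash: even-index sum = 289 mod 256 = 33; odd-index sum = 260 mod 256 = 4 → 21 04.
Outer hash (recomputed tag): even-index sum = 222 mod 256 = 222; odd-index sum = 430 mod 256 = 174 → de ae.
Recomputed tag = deae; claimed = f8ae → mismatch.

invalid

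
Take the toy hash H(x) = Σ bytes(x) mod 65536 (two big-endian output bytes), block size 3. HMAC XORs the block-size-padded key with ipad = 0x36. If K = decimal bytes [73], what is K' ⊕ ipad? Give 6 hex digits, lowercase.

7f3636

Key decimal bytes [73] = 49 is 1 byte ≤ B = 3; zero-pad to 3 bytes: K' = 49 00 00.
XOR each byte with 0x36: 49⊕36=7f, 00⊕36=36, 00⊕36=36.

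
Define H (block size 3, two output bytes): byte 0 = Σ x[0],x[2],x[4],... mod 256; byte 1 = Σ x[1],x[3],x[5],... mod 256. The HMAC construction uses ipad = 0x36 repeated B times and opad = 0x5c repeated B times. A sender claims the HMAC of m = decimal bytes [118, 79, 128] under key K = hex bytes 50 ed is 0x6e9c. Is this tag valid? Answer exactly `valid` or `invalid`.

invalid

Key hex bytes 50 ed is 2 bytes ≤ B = 3; zero-pad to 3 bytes: K' = 50 ed 00.
K' ⊕ ipad = 66 db 36; K' ⊕ opad = 0c b1 5c.
Inner hash: even-index sum = 235 mod 256 = 235; odd-index sum = 465 mod 256 = 209 → eb d1.
Outer hash (recomputed tag): even-index sum = 313 mod 256 = 57; odd-index sum = 412 mod 256 = 156 → 39 9c.
Recomputed tag = 399c; claimed = 6e9c → mismatch.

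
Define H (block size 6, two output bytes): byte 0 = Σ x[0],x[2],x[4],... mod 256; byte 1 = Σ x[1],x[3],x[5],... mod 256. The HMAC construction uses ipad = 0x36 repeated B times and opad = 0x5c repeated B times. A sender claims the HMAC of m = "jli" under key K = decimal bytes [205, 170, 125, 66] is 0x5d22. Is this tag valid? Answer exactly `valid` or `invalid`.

valid

Key decimal bytes [205, 170, 125, 66] = cd aa 7d 42 is 4 bytes ≤ B = 6; zero-pad to 6 bytes: K' = cd aa 7d 42 00 00.
K' ⊕ ipad = fb 9c 4b 74 36 36; K' ⊕ opad = 91 f6 21 1e 5c 5c.
Inner hash: even-index sum = 591 mod 256 = 79; odd-index sum = 434 mod 256 = 178 → 4f b2.
Outer hash (recomputed tag): even-index sum = 349 mod 256 = 93; odd-index sum = 546 mod 256 = 34 → 5d 22.
Recomputed tag = 5d22; claimed = 5d22 → match.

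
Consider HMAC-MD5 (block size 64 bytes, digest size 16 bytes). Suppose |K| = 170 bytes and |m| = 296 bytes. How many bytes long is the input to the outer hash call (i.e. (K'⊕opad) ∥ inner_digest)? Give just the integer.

Key is 170 > 64 bytes, so it is hashed to 16 bytes then zero-padded to 64: |K'| = 64.
Outer input = (K'⊕opad) ∥ H(inner) → 64 + 16 = 80 bytes.

80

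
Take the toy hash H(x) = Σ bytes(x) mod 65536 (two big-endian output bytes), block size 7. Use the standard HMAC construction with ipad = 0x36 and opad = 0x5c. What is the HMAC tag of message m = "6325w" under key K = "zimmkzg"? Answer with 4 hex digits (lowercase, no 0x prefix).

01fa

Key "zimmkzg" = 7a 69 6d 6d 6b 7a 67 is exactly B = 7 bytes: K' = 7a 69 6d 6d 6b 7a 67.
K' ⊕ ipad = 4c 5f 5b 5b 5d 4c 51.  K' ⊕ opad = 26 35 31 31 37 26 3b.
Inner input = (K'⊕ipad) ∥ m = 4c 5f 5b 5b 5d 4c 51 ∥ 36 33 32 35 77.
Inner hash: sum = 76+95+91+91+93+76+81+54+51+50+53+119 = 930 → 03 a2.
Outer input = (K'⊕opad) ∥ inner = 26 35 31 31 37 26 3b ∥ 03 a2.
Outer hash (tag): sum = 38+53+49+49+55+38+59+3+162 = 506 → 01 fa.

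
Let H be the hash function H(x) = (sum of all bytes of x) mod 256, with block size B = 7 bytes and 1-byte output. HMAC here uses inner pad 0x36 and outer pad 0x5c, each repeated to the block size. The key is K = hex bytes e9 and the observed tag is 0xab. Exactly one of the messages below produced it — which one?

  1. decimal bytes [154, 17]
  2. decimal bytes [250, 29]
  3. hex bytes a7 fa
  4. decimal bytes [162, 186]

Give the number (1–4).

1

Key hex bytes e9 is 1 byte ≤ B = 7; zero-pad to 7 bytes: K' = e9 00 00 00 00 00 00.
K' ⊕ ipad = df 36 36 36 36 36 36; K' ⊕ opad = b5 5c 5c 5c 5c 5c 5c.
m1: inner = H(df 36 36 36 36 36 36 9a 11) = ce; tag = H(b5 5c 5c 5c 5c 5c 5c ce) = ab ← matches
m2: inner = H(df 36 36 36 36 36 36 fa 1d) = 3a; tag = H(b5 5c 5c 5c 5c 5c 5c 3a) = 17
m3: inner = H(df 36 36 36 36 36 36 a7 fa) = c4; tag = H(b5 5c 5c 5c 5c 5c 5c c4) = a1
m4: inner = H(df 36 36 36 36 36 36 a2 ba) = 7f; tag = H(b5 5c 5c 5c 5c 5c 5c 7f) = 5c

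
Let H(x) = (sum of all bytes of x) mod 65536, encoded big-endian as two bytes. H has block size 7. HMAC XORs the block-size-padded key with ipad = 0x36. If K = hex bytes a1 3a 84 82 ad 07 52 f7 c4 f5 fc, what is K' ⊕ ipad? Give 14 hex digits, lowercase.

Key hex bytes a1 3a 84 82 ad 07 52 f7 c4 f5 fc is 11 bytes > B = 7, so hash it first: H(key) = 06 93, then zero-pad to 7 bytes: K' = 06 93 00 00 00 00 00.
XOR each byte with 0x36: 06⊕36=30, 93⊕36=a5, 00⊕36=36, 00⊕36=36, 00⊕36=36, 00⊕36=36, 00⊕36=36.

30a53636363636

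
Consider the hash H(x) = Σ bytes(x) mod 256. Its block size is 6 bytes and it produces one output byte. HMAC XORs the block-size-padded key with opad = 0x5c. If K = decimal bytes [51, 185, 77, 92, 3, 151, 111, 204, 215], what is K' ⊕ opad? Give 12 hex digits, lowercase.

Key decimal bytes [51, 185, 77, 92, 3, 151, 111, 204, 215] = 33 b9 4d 5c 03 97 6f cc d7 is 9 bytes > B = 6, so hash it first: H(key) = 41, then zero-pad to 6 bytes: K' = 41 00 00 00 00 00.
XOR each byte with 0x5c: 41⊕5c=1d, 00⊕5c=5c, 00⊕5c=5c, 00⊕5c=5c, 00⊕5c=5c, 00⊕5c=5c.

1d5c5c5c5c5c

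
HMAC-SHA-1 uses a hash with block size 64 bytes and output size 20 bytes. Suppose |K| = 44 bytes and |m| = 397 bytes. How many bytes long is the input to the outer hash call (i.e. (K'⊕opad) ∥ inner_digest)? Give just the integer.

84

Key is 44 ≤ 64 bytes, zero-padded: |K'| = 64.
Outer input = (K'⊕opad) ∥ H(inner) → 64 + 20 = 84 bytes.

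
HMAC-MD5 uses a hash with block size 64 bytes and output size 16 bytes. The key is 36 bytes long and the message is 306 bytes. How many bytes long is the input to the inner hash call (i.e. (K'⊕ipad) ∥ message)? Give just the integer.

Key is 36 ≤ 64 bytes, zero-padded: |K'| = 64.
Inner input = (K'⊕ipad) ∥ m → 64 + 306 = 370 bytes.

370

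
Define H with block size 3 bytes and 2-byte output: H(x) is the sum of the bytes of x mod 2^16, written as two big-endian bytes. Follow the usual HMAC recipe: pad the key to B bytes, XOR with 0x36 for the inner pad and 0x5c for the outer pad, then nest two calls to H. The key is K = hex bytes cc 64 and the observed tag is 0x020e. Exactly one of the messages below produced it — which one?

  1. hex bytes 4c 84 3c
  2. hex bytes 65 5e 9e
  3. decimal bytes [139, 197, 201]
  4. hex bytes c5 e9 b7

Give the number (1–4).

4

Key hex bytes cc 64 is 2 bytes ≤ B = 3; zero-pad to 3 bytes: K' = cc 64 00.
K' ⊕ ipad = fa 52 36; K' ⊕ opad = 90 38 5c.
m1: inner = H(fa 52 36 4c 84 3c) = 02 8e; tag = H(90 38 5c 02 8e) = 01b4
m2: inner = H(fa 52 36 65 5e 9e) = 02 e3; tag = H(90 38 5c 02 e3) = 0209
m3: inner = H(fa 52 36 8b c5 c9) = 03 9b; tag = H(90 38 5c 03 9b) = 01c2
m4: inner = H(fa 52 36 c5 e9 b7) = 03 e7; tag = H(90 38 5c 03 e7) = 020e ← matches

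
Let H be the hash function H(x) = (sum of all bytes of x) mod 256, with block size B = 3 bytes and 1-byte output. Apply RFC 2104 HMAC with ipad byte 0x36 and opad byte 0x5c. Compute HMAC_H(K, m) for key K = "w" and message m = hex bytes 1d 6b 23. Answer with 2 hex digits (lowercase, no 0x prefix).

3b

Key "w" = 77 is 1 byte ≤ B = 3; zero-pad to 3 bytes: K' = 77 00 00.
K' ⊕ ipad = 41 36 36.  K' ⊕ opad = 2b 5c 5c.
Inner input = (K'⊕ipad) ∥ m = 41 36 36 ∥ 1d 6b 23.
Inner hash: sum = 65+54+54+29+107+35 = 344; mod 256 = 88 → 58.
Outer input = (K'⊕opad) ∥ inner = 2b 5c 5c ∥ 58.
Outer hash (tag): sum = 43+92+92+88 = 315; mod 256 = 59 → 3b.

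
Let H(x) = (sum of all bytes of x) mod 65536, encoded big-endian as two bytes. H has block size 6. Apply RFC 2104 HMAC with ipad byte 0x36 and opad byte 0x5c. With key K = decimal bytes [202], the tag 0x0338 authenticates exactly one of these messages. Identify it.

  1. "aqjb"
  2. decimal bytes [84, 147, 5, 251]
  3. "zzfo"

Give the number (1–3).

Key decimal bytes [202] = ca is 1 byte ≤ B = 6; zero-pad to 6 bytes: K' = ca 00 00 00 00 00.
K' ⊕ ipad = fc 36 36 36 36 36; K' ⊕ opad = 96 5c 5c 5c 5c 5c.
m1: inner = H(fc 36 36 36 36 36 61 71 6a 62) = 03 a8; tag = H(96 5c 5c 5c 5c 5c 03 a8) = 030d
m2: inner = H(fc 36 36 36 36 36 54 93 05 fb) = 03 f1; tag = H(96 5c 5c 5c 5c 5c 03 f1) = 0356
m3: inner = H(fc 36 36 36 36 36 7a 7a 66 6f) = 03 d3; tag = H(96 5c 5c 5c 5c 5c 03 d3) = 0338 ← matches

3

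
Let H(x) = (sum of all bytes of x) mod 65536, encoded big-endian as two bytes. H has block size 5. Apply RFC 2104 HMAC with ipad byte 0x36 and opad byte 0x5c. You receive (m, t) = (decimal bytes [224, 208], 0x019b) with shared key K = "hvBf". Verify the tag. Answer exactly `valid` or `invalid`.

Key "hvBf" = 68 76 42 66 is 4 bytes ≤ B = 5; zero-pad to 5 bytes: K' = 68 76 42 66 00.
K' ⊕ ipad = 5e 40 74 50 36; K' ⊕ opad = 34 2a 1e 3a 5c.
Inner hash: sum = 94+64+116+80+54+224+208 = 840 → 03 48.
Outer hash (recomputed tag): sum = 52+42+30+58+92+3+72 = 349 → 01 5d.
Recomputed tag = 015d; claimed = 019b → mismatch.

invalid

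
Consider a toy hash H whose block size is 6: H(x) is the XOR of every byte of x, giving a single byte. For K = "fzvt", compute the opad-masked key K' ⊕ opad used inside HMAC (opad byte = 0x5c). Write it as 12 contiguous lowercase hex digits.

Key "fzvt" = 66 7a 76 74 is 4 bytes ≤ B = 6; zero-pad to 6 bytes: K' = 66 7a 76 74 00 00.
XOR each byte with 0x5c: 66⊕5c=3a, 7a⊕5c=26, 76⊕5c=2a, 74⊕5c=28, 00⊕5c=5c, 00⊕5c=5c.

3a262a285c5c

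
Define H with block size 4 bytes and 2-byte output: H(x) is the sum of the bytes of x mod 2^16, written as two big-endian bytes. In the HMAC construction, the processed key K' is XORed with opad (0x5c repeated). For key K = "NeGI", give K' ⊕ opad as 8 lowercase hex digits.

12391b15

Key "NeGI" = 4e 65 47 49 is exactly B = 4 bytes: K' = 4e 65 47 49.
XOR each byte with 0x5c: 4e⊕5c=12, 65⊕5c=39, 47⊕5c=1b, 49⊕5c=15.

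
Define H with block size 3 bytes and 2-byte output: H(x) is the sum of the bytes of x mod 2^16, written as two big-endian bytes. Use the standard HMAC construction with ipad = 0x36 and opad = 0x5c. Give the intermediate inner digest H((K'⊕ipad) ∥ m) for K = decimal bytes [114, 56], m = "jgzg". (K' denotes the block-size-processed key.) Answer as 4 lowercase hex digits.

Key decimal bytes [114, 56] = 72 38 is 2 bytes ≤ B = 3; zero-pad to 3 bytes: K' = 72 38 00.
K' ⊕ ipad = 44 0e 36.
Inner input = 44 0e 36 ∥ 6a 67 7a 67.
Inner hash: sum = 68+14+54+106+103+122+103 = 570 → 02 3a.

023a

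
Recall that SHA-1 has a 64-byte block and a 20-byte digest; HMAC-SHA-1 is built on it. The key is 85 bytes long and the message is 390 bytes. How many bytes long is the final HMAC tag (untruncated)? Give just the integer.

The tag is one SHA-1 digest: 20 bytes.

20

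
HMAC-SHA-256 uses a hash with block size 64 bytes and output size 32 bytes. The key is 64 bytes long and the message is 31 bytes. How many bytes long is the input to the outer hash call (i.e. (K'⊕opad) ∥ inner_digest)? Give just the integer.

96

Key is 64 ≤ 64 bytes, zero-padded: |K'| = 64.
Outer input = (K'⊕opad) ∥ H(inner) → 64 + 32 = 96 bytes.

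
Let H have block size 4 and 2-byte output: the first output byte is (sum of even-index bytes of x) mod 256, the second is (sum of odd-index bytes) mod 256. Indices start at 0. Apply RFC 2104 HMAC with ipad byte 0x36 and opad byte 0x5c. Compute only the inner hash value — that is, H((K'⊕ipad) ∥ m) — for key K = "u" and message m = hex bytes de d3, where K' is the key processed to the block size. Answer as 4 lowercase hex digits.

Key "u" = 75 is 1 byte ≤ B = 4; zero-pad to 4 bytes: K' = 75 00 00 00.
K' ⊕ ipad = 43 36 36 36.
Inner input = 43 36 36 36 ∥ de d3.
Inner hash: even-index sum = 343 mod 256 = 87; odd-index sum = 319 mod 256 = 63 → 57 3f.

573f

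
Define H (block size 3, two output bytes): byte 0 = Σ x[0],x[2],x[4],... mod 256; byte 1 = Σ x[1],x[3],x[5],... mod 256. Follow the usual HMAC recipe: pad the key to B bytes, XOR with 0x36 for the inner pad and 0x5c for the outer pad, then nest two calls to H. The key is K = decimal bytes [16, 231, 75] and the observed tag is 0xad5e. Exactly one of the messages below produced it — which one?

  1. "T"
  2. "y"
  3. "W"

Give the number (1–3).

2

Key decimal bytes [16, 231, 75] = 10 e7 4b is exactly B = 3 bytes: K' = 10 e7 4b.
K' ⊕ ipad = 26 d1 7d; K' ⊕ opad = 4c bb 17.
m1: inner = H(26 d1 7d 54) = a3 25; tag = H(4c bb 17 a3 25) = 885e
m2: inner = H(26 d1 7d 79) = a3 4a; tag = H(4c bb 17 a3 4a) = ad5e ← matches
m3: inner = H(26 d1 7d 57) = a3 28; tag = H(4c bb 17 a3 28) = 8b5e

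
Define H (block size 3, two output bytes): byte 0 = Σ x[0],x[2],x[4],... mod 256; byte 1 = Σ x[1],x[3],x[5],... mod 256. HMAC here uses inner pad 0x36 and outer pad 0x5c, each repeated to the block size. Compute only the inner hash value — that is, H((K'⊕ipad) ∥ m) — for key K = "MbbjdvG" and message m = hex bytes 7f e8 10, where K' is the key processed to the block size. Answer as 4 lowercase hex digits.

8a03

Key "MbbjdvG" = 4d 62 62 6a 64 76 47 is 7 bytes > B = 3, so hash it first: H(key) = 5a 42, then zero-pad to 3 bytes: K' = 5a 42 00.
K' ⊕ ipad = 6c 74 36.
Inner input = 6c 74 36 ∥ 7f e8 10.
Inner hash: even-index sum = 394 mod 256 = 138; odd-index sum = 259 mod 256 = 3 → 8a 03.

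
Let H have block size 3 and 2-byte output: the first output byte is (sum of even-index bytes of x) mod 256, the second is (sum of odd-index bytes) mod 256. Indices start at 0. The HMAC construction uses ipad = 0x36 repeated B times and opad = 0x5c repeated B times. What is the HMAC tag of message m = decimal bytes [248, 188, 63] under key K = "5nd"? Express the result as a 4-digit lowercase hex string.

3043

Key "5nd" = 35 6e 64 is exactly B = 3 bytes: K' = 35 6e 64.
K' ⊕ ipad = 03 58 52.  K' ⊕ opad = 69 32 38.
Inner input = (K'⊕ipad) ∥ m = 03 58 52 ∥ f8 bc 3f.
Inner hash: even-index sum = 273 mod 256 = 17; odd-index sum = 399 mod 256 = 143 → 11 8f.
Outer input = (K'⊕opad) ∥ inner = 69 32 38 ∥ 11 8f.
Outer hash (tag): even-index sum = 304 mod 256 = 48; odd-index sum = 67 mod 256 = 67 → 30 43.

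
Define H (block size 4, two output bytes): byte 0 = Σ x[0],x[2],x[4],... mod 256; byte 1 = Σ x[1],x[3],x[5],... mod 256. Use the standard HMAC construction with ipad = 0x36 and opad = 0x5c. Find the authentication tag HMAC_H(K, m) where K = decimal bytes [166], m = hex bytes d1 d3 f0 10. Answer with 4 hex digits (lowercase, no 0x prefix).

dd07

Key decimal bytes [166] = a6 is 1 byte ≤ B = 4; zero-pad to 4 bytes: K' = a6 00 00 00.
K' ⊕ ipad = 90 36 36 36.  K' ⊕ opad = fa 5c 5c 5c.
Inner input = (K'⊕ipad) ∥ m = 90 36 36 36 ∥ d1 d3 f0 10.
Inner hash: even-index sum = 647 mod 256 = 135; odd-index sum = 335 mod 256 = 79 → 87 4f.
Outer input = (K'⊕opad) ∥ inner = fa 5c 5c 5c ∥ 87 4f.
Outer hash (tag): even-index sum = 477 mod 256 = 221; odd-index sum = 263 mod 256 = 7 → dd 07.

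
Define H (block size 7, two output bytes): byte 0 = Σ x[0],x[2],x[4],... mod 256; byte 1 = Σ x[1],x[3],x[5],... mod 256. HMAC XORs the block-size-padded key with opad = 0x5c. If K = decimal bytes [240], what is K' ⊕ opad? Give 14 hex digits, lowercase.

ac5c5c5c5c5c5c

Key decimal bytes [240] = f0 is 1 byte ≤ B = 7; zero-pad to 7 bytes: K' = f0 00 00 00 00 00 00.
XOR each byte with 0x5c: f0⊕5c=ac, 00⊕5c=5c, 00⊕5c=5c, 00⊕5c=5c, 00⊕5c=5c, 00⊕5c=5c, 00⊕5c=5c.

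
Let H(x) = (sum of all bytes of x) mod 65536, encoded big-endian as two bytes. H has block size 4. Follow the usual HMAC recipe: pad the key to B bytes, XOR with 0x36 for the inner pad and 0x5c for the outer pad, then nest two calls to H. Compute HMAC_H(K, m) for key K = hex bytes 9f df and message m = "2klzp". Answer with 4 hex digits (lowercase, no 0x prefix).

02f2

Key hex bytes 9f df is 2 bytes ≤ B = 4; zero-pad to 4 bytes: K' = 9f df 00 00.
K' ⊕ ipad = a9 e9 36 36.  K' ⊕ opad = c3 83 5c 5c.
Inner input = (K'⊕ipad) ∥ m = a9 e9 36 36 ∥ 32 6b 6c 7a 70.
Inner hash: sum = 169+233+54+54+50+107+108+122+112 = 1009 → 03 f1.
Outer input = (K'⊕opad) ∥ inner = c3 83 5c 5c ∥ 03 f1.
Outer hash (tag): sum = 195+131+92+92+3+241 = 754 → 02 f2.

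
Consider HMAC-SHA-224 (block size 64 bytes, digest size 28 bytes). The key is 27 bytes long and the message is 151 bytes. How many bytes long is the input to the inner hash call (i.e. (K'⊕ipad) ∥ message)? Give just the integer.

215

Key is 27 ≤ 64 bytes, zero-padded: |K'| = 64.
Inner input = (K'⊕ipad) ∥ m → 64 + 151 = 215 bytes.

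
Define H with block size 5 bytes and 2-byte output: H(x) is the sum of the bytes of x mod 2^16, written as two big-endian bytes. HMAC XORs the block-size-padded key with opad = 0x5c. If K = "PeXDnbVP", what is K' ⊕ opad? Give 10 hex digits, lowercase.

Key "PeXDnbVP" = 50 65 58 44 6e 62 56 50 is 8 bytes > B = 5, so hash it first: H(key) = 02 c7, then zero-pad to 5 bytes: K' = 02 c7 00 00 00.
XOR each byte with 0x5c: 02⊕5c=5e, c7⊕5c=9b, 00⊕5c=5c, 00⊕5c=5c, 00⊕5c=5c.

5e9b5c5c5c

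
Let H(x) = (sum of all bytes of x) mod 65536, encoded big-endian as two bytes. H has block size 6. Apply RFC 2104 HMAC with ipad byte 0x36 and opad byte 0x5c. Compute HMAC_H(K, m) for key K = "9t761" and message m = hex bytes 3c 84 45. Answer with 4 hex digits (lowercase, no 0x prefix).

Key "9t761" = 39 74 37 36 31 is 5 bytes ≤ B = 6; zero-pad to 6 bytes: K' = 39 74 37 36 31 00.
K' ⊕ ipad = 0f 42 01 00 07 36.  K' ⊕ opad = 65 28 6b 6a 6d 5c.
Inner input = (K'⊕ipad) ∥ m = 0f 42 01 00 07 36 ∥ 3c 84 45.
Inner hash: sum = 15+66+1+0+7+54+60+132+69 = 404 → 01 94.
Outer input = (K'⊕opad) ∥ inner = 65 28 6b 6a 6d 5c ∥ 01 94.
Outer hash (tag): sum = 101+40+107+106+109+92+1+148 = 704 → 02 c0.

02c0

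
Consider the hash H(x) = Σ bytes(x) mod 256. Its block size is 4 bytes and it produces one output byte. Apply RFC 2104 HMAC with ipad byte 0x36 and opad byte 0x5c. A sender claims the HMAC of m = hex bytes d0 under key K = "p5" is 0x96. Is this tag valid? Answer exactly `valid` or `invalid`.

Key "p5" = 70 35 is 2 bytes ≤ B = 4; zero-pad to 4 bytes: K' = 70 35 00 00.
K' ⊕ ipad = 46 03 36 36; K' ⊕ opad = 2c 69 5c 5c.
Inner hash: sum = 70+3+54+54+208 = 389; mod 256 = 133 → 85.
Outer hash (recomputed tag): sum = 44+105+92+92+133 = 466; mod 256 = 210 → d2.
Recomputed tag = d2; claimed = 96 → mismatch.

invalid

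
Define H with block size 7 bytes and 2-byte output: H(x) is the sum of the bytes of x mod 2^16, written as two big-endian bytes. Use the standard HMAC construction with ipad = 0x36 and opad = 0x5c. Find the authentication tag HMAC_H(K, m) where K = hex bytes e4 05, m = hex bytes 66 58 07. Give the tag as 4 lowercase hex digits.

Key hex bytes e4 05 is 2 bytes ≤ B = 7; zero-pad to 7 bytes: K' = e4 05 00 00 00 00 00.
K' ⊕ ipad = d2 33 36 36 36 36 36.  K' ⊕ opad = b8 59 5c 5c 5c 5c 5c.
Inner input = (K'⊕ipad) ∥ m = d2 33 36 36 36 36 36 ∥ 66 58 07.
Inner hash: sum = 210+51+54+54+54+54+54+102+88+7 = 728 → 02 d8.
Outer input = (K'⊕opad) ∥ inner = b8 59 5c 5c 5c 5c 5c ∥ 02 d8.
Outer hash (tag): sum = 184+89+92+92+92+92+92+2+216 = 951 → 03 b7.

03b7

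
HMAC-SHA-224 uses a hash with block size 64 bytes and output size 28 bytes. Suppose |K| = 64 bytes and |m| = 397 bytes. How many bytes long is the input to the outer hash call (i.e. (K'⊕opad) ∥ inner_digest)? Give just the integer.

Key is 64 ≤ 64 bytes, zero-padded: |K'| = 64.
Outer input = (K'⊕opad) ∥ H(inner) → 64 + 28 = 92 bytes.

92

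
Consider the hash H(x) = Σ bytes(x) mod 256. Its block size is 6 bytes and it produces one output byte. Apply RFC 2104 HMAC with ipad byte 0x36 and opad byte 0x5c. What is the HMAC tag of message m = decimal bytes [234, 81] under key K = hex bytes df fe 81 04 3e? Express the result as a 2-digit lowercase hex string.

Key hex bytes df fe 81 04 3e is 5 bytes ≤ B = 6; zero-pad to 6 bytes: K' = df fe 81 04 3e 00.
K' ⊕ ipad = e9 c8 b7 32 08 36.  K' ⊕ opad = 83 a2 dd 58 62 5c.
Inner input = (K'⊕ipad) ∥ m = e9 c8 b7 32 08 36 ∥ ea 51.
Inner hash: sum = 233+200+183+50+8+54+234+81 = 1043; mod 256 = 19 → 13.
Outer input = (K'⊕opad) ∥ inner = 83 a2 dd 58 62 5c ∥ 13.
Outer hash (tag): sum = 131+162+221+88+98+92+19 = 811; mod 256 = 43 → 2b.

2b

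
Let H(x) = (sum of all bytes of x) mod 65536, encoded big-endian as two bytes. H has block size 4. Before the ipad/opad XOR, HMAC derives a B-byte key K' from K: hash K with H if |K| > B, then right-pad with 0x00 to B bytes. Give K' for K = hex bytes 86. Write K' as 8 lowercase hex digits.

86000000

Key hex bytes 86 is 1 byte ≤ B = 4; zero-pad to 4 bytes: K' = 86 00 00 00.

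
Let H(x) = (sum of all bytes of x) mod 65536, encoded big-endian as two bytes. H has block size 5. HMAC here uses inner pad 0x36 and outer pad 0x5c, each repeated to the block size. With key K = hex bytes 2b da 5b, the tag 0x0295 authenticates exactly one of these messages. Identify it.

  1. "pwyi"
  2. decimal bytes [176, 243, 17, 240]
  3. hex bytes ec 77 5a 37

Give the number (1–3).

3

Key hex bytes 2b da 5b is 3 bytes ≤ B = 5; zero-pad to 5 bytes: K' = 2b da 5b 00 00.
K' ⊕ ipad = 1d ec 6d 36 36; K' ⊕ opad = 77 86 07 5c 5c.
m1: inner = H(1d ec 6d 36 36 70 77 79 69) = 03 ab; tag = H(77 86 07 5c 5c 03 ab) = 026a
m2: inner = H(1d ec 6d 36 36 b0 f3 11 f0) = 04 86; tag = H(77 86 07 5c 5c 04 86) = 0246
m3: inner = H(1d ec 6d 36 36 ec 77 5a 37) = 03 d6; tag = H(77 86 07 5c 5c 03 d6) = 0295 ← matches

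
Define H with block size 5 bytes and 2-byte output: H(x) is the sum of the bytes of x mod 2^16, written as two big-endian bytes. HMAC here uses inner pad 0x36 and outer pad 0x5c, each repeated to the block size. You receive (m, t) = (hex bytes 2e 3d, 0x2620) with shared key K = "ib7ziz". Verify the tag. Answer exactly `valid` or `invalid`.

invalid

Key "ib7ziz" = 69 62 37 7a 69 7a is 6 bytes > B = 5, so hash it first: H(key) = 02 5f, then zero-pad to 5 bytes: K' = 02 5f 00 00 00.
K' ⊕ ipad = 34 69 36 36 36; K' ⊕ opad = 5e 03 5c 5c 5c.
Inner hash: sum = 52+105+54+54+54+46+61 = 426 → 01 aa.
Outer hash (recomputed tag): sum = 94+3+92+92+92+1+170 = 544 → 02 20.
Recomputed tag = 0220; claimed = 2620 → mismatch.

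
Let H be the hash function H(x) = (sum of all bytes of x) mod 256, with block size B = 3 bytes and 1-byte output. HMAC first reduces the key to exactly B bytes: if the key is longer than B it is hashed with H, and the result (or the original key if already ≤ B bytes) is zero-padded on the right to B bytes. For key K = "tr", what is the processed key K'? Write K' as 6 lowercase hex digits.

747200

Key "tr" = 74 72 is 2 bytes ≤ B = 3; zero-pad to 3 bytes: K' = 74 72 00.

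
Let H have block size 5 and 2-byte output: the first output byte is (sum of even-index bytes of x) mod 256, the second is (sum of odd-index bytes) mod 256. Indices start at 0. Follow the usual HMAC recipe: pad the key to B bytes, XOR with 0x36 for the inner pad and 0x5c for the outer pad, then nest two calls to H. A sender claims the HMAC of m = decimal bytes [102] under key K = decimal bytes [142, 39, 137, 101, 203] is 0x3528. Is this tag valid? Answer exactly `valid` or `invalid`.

invalid

Key decimal bytes [142, 39, 137, 101, 203] = 8e 27 89 65 cb is exactly B = 5 bytes: K' = 8e 27 89 65 cb.
K' ⊕ ipad = b8 11 bf 53 fd; K' ⊕ opad = d2 7b d5 39 97.
Inner hash: even-index sum = 628 mod 256 = 116; odd-index sum = 202 mod 256 = 202 → 74 ca.
Outer hash (recomputed tag): even-index sum = 776 mod 256 = 8; odd-index sum = 296 mod 256 = 40 → 08 28.
Recomputed tag = 0828; claimed = 3528 → mismatch.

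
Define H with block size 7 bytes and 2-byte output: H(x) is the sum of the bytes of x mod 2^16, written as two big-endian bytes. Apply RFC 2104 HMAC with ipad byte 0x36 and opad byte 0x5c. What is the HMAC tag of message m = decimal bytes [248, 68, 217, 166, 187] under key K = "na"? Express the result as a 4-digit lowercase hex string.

Key "na" = 6e 61 is 2 bytes ≤ B = 7; zero-pad to 7 bytes: K' = 6e 61 00 00 00 00 00.
K' ⊕ ipad = 58 57 36 36 36 36 36.  K' ⊕ opad = 32 3d 5c 5c 5c 5c 5c.
Inner input = (K'⊕ipad) ∥ m = 58 57 36 36 36 36 36 ∥ f8 44 d9 a6 bb.
Inner hash: sum = 88+87+54+54+54+54+54+248+68+217+166+187 = 1331 → 05 33.
Outer input = (K'⊕opad) ∥ inner = 32 3d 5c 5c 5c 5c 5c ∥ 05 33.
Outer hash (tag): sum = 50+61+92+92+92+92+92+5+51 = 627 → 02 73.

0273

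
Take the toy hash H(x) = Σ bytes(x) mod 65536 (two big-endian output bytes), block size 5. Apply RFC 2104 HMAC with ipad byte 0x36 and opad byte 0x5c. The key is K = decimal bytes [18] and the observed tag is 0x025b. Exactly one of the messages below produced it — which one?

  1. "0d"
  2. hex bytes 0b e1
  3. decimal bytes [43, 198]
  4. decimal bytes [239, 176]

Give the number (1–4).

4

Key decimal bytes [18] = 12 is 1 byte ≤ B = 5; zero-pad to 5 bytes: K' = 12 00 00 00 00.
K' ⊕ ipad = 24 36 36 36 36; K' ⊕ opad = 4e 5c 5c 5c 5c.
m1: inner = H(24 36 36 36 36 30 64) = 01 90; tag = H(4e 5c 5c 5c 5c 01 90) = 024f
m2: inner = H(24 36 36 36 36 0b e1) = 01 e8; tag = H(4e 5c 5c 5c 5c 01 e8) = 02a7
m3: inner = H(24 36 36 36 36 2b c6) = 01 ed; tag = H(4e 5c 5c 5c 5c 01 ed) = 02ac
m4: inner = H(24 36 36 36 36 ef b0) = 02 9b; tag = H(4e 5c 5c 5c 5c 02 9b) = 025b ← matches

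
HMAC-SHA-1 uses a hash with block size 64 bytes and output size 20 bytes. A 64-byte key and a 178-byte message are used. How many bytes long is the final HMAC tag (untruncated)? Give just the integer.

The tag is one SHA-1 digest: 20 bytes.

20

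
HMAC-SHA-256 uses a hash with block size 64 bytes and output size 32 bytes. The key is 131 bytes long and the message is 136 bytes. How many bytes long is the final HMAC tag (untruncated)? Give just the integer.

The tag is one SHA-256 digest: 32 bytes.

32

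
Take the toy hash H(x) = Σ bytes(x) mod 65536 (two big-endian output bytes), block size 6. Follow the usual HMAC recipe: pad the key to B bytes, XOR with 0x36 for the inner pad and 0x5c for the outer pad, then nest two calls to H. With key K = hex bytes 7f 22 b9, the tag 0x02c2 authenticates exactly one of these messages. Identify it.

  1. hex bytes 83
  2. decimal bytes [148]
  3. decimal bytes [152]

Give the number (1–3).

3

Key hex bytes 7f 22 b9 is 3 bytes ≤ B = 6; zero-pad to 6 bytes: K' = 7f 22 b9 00 00 00.
K' ⊕ ipad = 49 14 8f 36 36 36; K' ⊕ opad = 23 7e e5 5c 5c 5c.
m1: inner = H(49 14 8f 36 36 36 83) = 02 11; tag = H(23 7e e5 5c 5c 5c 02 11) = 02ad
m2: inner = H(49 14 8f 36 36 36 94) = 02 22; tag = H(23 7e e5 5c 5c 5c 02 22) = 02be
m3: inner = H(49 14 8f 36 36 36 98) = 02 26; tag = H(23 7e e5 5c 5c 5c 02 26) = 02c2 ← matches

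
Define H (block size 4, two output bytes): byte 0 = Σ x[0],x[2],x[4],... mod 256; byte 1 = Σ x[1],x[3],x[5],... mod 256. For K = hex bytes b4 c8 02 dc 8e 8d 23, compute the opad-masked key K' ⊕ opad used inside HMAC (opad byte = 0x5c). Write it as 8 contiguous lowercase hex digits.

Key hex bytes b4 c8 02 dc 8e 8d 23 is 7 bytes > B = 4, so hash it first: H(key) = 67 31, then zero-pad to 4 bytes: K' = 67 31 00 00.
XOR each byte with 0x5c: 67⊕5c=3b, 31⊕5c=6d, 00⊕5c=5c, 00⊕5c=5c.

3b6d5c5c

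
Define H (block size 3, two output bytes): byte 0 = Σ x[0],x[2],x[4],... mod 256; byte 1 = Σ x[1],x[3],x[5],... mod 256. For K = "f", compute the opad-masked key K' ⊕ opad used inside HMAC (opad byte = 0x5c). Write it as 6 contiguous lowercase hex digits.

3a5c5c

Key "f" = 66 is 1 byte ≤ B = 3; zero-pad to 3 bytes: K' = 66 00 00.
XOR each byte with 0x5c: 66⊕5c=3a, 00⊕5c=5c, 00⊕5c=5c.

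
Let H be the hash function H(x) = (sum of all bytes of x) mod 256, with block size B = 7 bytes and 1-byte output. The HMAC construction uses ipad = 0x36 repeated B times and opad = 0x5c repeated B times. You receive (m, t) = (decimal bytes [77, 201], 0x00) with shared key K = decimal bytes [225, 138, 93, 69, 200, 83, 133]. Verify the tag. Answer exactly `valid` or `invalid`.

Key decimal bytes [225, 138, 93, 69, 200, 83, 133] = e1 8a 5d 45 c8 53 85 is exactly B = 7 bytes: K' = e1 8a 5d 45 c8 53 85.
K' ⊕ ipad = d7 bc 6b 73 fe 65 b3; K' ⊕ opad = bd d6 01 19 94 0f d9.
Inner hash: sum = 215+188+107+115+254+101+179+77+201 = 1437; mod 256 = 157 → 9d.
Outer hash (recomputed tag): sum = 189+214+1+25+148+15+217+157 = 966; mod 256 = 198 → c6.
Recomputed tag = c6; claimed = 00 → mismatch.

invalid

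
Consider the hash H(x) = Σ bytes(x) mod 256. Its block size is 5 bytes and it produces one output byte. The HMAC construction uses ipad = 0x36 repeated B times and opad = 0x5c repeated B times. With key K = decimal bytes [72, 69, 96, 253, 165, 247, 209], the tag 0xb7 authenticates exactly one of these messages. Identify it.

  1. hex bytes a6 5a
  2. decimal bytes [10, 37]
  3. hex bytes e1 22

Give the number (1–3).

3

Key decimal bytes [72, 69, 96, 253, 165, 247, 209] = 48 45 60 fd a5 f7 d1 is 7 bytes > B = 5, so hash it first: H(key) = 57, then zero-pad to 5 bytes: K' = 57 00 00 00 00.
K' ⊕ ipad = 61 36 36 36 36; K' ⊕ opad = 0b 5c 5c 5c 5c.
m1: inner = H(61 36 36 36 36 a6 5a) = 39; tag = H(0b 5c 5c 5c 5c 39) = b4
m2: inner = H(61 36 36 36 36 0a 25) = 68; tag = H(0b 5c 5c 5c 5c 68) = e3
m3: inner = H(61 36 36 36 36 e1 22) = 3c; tag = H(0b 5c 5c 5c 5c 3c) = b7 ← matches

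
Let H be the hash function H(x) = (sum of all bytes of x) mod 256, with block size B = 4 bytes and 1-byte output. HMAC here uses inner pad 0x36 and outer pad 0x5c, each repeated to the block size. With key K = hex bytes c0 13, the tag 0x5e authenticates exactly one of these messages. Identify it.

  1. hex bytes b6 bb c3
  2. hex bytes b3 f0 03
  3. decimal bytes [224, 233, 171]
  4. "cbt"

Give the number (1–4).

1

Key hex bytes c0 13 is 2 bytes ≤ B = 4; zero-pad to 4 bytes: K' = c0 13 00 00.
K' ⊕ ipad = f6 25 36 36; K' ⊕ opad = 9c 4f 5c 5c.
m1: inner = H(f6 25 36 36 b6 bb c3) = bb; tag = H(9c 4f 5c 5c bb) = 5e ← matches
m2: inner = H(f6 25 36 36 b3 f0 03) = 2d; tag = H(9c 4f 5c 5c 2d) = d0
m3: inner = H(f6 25 36 36 e0 e9 ab) = fb; tag = H(9c 4f 5c 5c fb) = 9e
m4: inner = H(f6 25 36 36 63 62 74) = c0; tag = H(9c 4f 5c 5c c0) = 63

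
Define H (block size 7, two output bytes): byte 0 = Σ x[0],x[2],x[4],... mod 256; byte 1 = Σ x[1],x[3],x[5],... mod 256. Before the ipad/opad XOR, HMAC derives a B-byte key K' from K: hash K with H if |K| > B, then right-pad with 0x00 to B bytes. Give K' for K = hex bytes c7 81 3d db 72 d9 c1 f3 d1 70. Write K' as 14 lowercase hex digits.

08980000000000

|K| = 10 > B = 7, so first hash the key.
H(K): even-index sum = 776 mod 256 = 8; odd-index sum = 920 mod 256 = 152 → 08 98.
Zero-pad H(K) = 08 98 to 7 bytes: K' = 08 98 00 00 00 00 00.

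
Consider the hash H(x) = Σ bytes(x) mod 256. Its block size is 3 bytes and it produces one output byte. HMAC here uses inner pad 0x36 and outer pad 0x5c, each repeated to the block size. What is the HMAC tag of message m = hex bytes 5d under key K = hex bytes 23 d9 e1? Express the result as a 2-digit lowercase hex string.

Key hex bytes 23 d9 e1 is exactly B = 3 bytes: K' = 23 d9 e1.
K' ⊕ ipad = 15 ef d7.  K' ⊕ opad = 7f 85 bd.
Inner input = (K'⊕ipad) ∥ m = 15 ef d7 ∥ 5d.
Inner hash: sum = 21+239+215+93 = 568; mod 256 = 56 → 38.
Outer input = (K'⊕opad) ∥ inner = 7f 85 bd ∥ 38.
Outer hash (tag): sum = 127+133+189+56 = 505; mod 256 = 249 → f9.

f9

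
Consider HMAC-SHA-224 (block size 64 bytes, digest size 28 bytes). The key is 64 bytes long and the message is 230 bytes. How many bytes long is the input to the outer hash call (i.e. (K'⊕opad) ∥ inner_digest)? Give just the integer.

92

Key is 64 ≤ 64 bytes, zero-padded: |K'| = 64.
Outer input = (K'⊕opad) ∥ H(inner) → 64 + 28 = 92 bytes.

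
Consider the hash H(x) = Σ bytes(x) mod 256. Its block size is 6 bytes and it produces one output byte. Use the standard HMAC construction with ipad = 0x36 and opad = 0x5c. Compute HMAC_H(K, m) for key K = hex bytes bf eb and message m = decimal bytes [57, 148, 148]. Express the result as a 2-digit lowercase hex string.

Key hex bytes bf eb is 2 bytes ≤ B = 6; zero-pad to 6 bytes: K' = bf eb 00 00 00 00.
K' ⊕ ipad = 89 dd 36 36 36 36.  K' ⊕ opad = e3 b7 5c 5c 5c 5c.
Inner input = (K'⊕ipad) ∥ m = 89 dd 36 36 36 36 ∥ 39 94 94.
Inner hash: sum = 137+221+54+54+54+54+57+148+148 = 927; mod 256 = 159 → 9f.
Outer input = (K'⊕opad) ∥ inner = e3 b7 5c 5c 5c 5c ∥ 9f.
Outer hash (tag): sum = 227+183+92+92+92+92+159 = 937; mod 256 = 169 → a9.

a9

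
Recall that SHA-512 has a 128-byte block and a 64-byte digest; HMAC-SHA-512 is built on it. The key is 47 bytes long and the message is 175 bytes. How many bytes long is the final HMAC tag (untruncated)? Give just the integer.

The tag is one SHA-512 digest: 64 bytes.

64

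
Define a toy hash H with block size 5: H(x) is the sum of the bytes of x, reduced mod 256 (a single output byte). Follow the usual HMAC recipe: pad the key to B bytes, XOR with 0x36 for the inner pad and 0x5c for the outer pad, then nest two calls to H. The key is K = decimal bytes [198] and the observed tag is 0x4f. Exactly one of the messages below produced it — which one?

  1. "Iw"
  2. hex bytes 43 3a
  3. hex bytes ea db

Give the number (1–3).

2

Key decimal bytes [198] = c6 is 1 byte ≤ B = 5; zero-pad to 5 bytes: K' = c6 00 00 00 00.
K' ⊕ ipad = f0 36 36 36 36; K' ⊕ opad = 9a 5c 5c 5c 5c.
m1: inner = H(f0 36 36 36 36 49 77) = 88; tag = H(9a 5c 5c 5c 5c 88) = 92
m2: inner = H(f0 36 36 36 36 43 3a) = 45; tag = H(9a 5c 5c 5c 5c 45) = 4f ← matches
m3: inner = H(f0 36 36 36 36 ea db) = 8d; tag = H(9a 5c 5c 5c 5c 8d) = 97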